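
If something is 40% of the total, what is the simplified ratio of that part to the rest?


Part = 40%, Remainder = 60%
Ratio = 40:60
GCD(40, 60) = 20
Simplify: 2:3 = 2:3

2:3


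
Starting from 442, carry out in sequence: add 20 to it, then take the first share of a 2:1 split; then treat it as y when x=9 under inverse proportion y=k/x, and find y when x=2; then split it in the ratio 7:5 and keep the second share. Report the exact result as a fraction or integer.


Start with 442.
Step 1: Add 20: 442+20=462; split 2:1 first = 462*2/3 = 308
Step 2: Inverse prop: k = (308)*9; new y = k/2 = 308*9/2 = 1386
Step 3: Split 7:5, second share = 1386 * 5/12 = 1155/2
Final result = 1155/2

1155/2


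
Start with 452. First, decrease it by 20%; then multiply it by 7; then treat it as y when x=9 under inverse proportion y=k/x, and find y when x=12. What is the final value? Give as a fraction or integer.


Start with 452.
Step 1: Decrease by 20%: 452 * 80/100 = 1808/5
Step 2: Multiply by 7: 1808/5 * 7 = 12656/5
Step 3: Inverse prop: k = (12656/5)*9; new y = k/12 = 12656/5*9/12 = 9492/5
Final result = 9492/5

9492/5


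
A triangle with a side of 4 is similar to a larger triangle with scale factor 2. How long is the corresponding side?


Similar triangles have proportional sides
Scale factor = 2
Smaller side = 4
Corresponding larger side = 4 * 2
= 8

8


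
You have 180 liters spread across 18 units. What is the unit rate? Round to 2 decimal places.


Total liters = 180
Number of units = 18
Unit rate = 180 / 18
= 10 liters per unit

10


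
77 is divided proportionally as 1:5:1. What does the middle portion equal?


Ratio = 1:5:1
Total parts = 1 + 5 + 1 = 7
Value per part = 77 / 7 = 11
First share = 1 * 11 = 11
Middle share = 5 * 11 = 55
Third share = 1 * 11 = 11

55


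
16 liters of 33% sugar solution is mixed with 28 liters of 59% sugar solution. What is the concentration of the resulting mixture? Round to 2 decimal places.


Solute in mixture 1 = 33% of 16 L = 16*33/100 = 132/25 L
Solute in mixture 2 = 59% of 28 L = 28*59/100 = 413/25 L
Total solute = 132/25 + 413/25 = 109/5 L
Total volume = 16 + 28 = 44 L
Final concentration = 109/5/44 * 100 = 49.55%

49.55


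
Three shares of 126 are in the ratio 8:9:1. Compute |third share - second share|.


Total parts = 8 + 9 + 1 = 18
Value per part = 126 / 18 = 7
Shares: 8*7=56, 9*7=63, 1*7=7
Third share = 7, second share = 63
Difference = |7 - 63| = 56

56


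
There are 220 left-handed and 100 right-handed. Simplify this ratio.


Find GCD(220, 100)
GCD = 20
Divide both by 20: 220/20 = 11, 100/20 = 5
Simplified ratio = 11:5

11:5


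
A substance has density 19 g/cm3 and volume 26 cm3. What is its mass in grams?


Using mass = density * volume
Density = 19 g/cm3
Volume = 26 cm3
Mass = 19 * 26
= 494 g

494


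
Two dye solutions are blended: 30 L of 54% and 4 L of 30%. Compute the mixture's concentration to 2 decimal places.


Solute in mixture 1 = 54% of 30 L = 30*54/100 = 81/5 L
Solute in mixture 2 = 30% of 4 L = 4*30/100 = 6/5 L
Total solute = 81/5 + 6/5 = 87/5 L
Total volume = 30 + 4 = 34 L
Final concentration = 87/5/34 * 100 = 51.18%

51.18


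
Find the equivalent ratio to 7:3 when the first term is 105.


Original ratio: 7:3
First term target: 105
Scale factor = 105 / 7 = 15
Multiply second term: 3 * 15 = 45
Equivalent ratio = 105:45

105:45


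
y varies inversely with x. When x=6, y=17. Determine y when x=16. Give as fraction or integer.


Inverse proportion: y = k/x
Find k: k = 6 * 17 = 102
Compute y at x=16: y = 102/16
y = 51/8

51/8


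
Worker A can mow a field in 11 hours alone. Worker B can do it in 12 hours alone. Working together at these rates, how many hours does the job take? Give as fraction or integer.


Rate of A = 1/11 job per hour
Rate of B = 1/12 job per hour
Combined rate = 1/11 + 1/12
Find common denominator: (12 + 11)/(11*12) = 23/132
Combined rate = 23/132 job per hour
Time together = 1 / (23/132) = 132/23 hours

132/23


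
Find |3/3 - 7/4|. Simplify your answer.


Simplify: 3/3 = 1 and 7/4 = 7/4
Find common denominator: LCD = 4
Convert: 4/4 and 7/4
Difference = |4 - 7|/4 = 3/4
Simplified = 3/4

3/4


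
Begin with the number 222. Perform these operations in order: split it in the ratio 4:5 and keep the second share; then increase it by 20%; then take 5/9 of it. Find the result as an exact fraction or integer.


Start with 222.
Step 1: Split 4:5, second share = 222 * 5/9 = 370/3
Step 2: Increase by 20%: 370/3 * 120/100 = 148
Step 3: Take 5/9: 148 * 5/9 = 740/9
Final result = 740/9

740/9


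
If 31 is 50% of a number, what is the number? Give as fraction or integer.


Given: 31 is 50% of the whole
Set up: 31 = 50/100 * whole
whole = 31 * 100 / 50
whole = 3100 / 50
whole = 62

62


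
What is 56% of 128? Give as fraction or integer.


Compute 56% of 128
Convert percentage: 56% = 56/100
Multiply: 128 * 56/100
= 7168/100
= 1792/25

1792/25


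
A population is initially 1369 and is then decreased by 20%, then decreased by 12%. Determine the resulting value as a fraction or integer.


Start: 1369
Step 1: decrease by 20% => multiply by 80/100
  1369 * 80/100 = 5476/5
Step 2: decrease by 12% => multiply by 88/100
  5476/5 * 88/100 = 120472/125
Final value = 120472/125

120472/125


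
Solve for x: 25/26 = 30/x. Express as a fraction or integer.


Setting up: 25/26 = 30/x
Cross multiply: 25 * x = 26 * 30
25x = 780
x = 780/25
x = 156/5

156/5


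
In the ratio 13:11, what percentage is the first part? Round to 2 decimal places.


Total parts = 13 + 11 = 24
First part fraction = 13/24
Percentage = (13/24) * 100
= 0.541667 * 100
= 54.17%

54.17


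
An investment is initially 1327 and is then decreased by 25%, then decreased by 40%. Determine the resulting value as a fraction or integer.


Start: 1327
Step 1: decrease by 25% => multiply by 75/100
  1327 * 75/100 = 3981/4
Step 2: decrease by 40% => multiply by 60/100
  3981/4 * 60/100 = 11943/20
Final value = 11943/20

11943/20


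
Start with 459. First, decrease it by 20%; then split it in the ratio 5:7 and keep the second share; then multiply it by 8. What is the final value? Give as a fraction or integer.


Start with 459.
Step 1: Decrease by 20%: 459 * 80/100 = 1836/5
Step 2: Split 5:7, second share = 1836/5 * 7/12 = 1071/5
Step 3: Multiply by 8: 1071/5 * 8 = 8568/5
Final result = 8568/5

8568/5


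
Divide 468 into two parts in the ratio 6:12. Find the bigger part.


Total parts = 6 + 12 = 18
Value per part = 468 / 18 = 26
First share = 6 * 26 = 156
Second share = 12 * 26 = 312
Larger share = 312

312


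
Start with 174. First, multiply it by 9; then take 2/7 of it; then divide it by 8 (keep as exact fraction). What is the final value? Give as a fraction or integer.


Start with 174.
Step 1: Multiply by 9: 174 * 9 = 1566
Step 2: Take 2/7: 1566 * 2/7 = 3132/7
Step 3: Divide by 8: 3132/7 / 8 = 783/14
Final result = 783/14

783/14


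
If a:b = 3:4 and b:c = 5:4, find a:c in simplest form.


Given a:b = 3:4 and b:c = 5:4
Make b consistent. Multiply first ratio by 5: a:b = 15:20
Multiply second ratio by 4: b:c = 20:16
Now b = 20 in both, so a:b:c = 15:20:16
Therefore a:c = 15:16
Simplify by GCD: a:c = 15:16

15:16


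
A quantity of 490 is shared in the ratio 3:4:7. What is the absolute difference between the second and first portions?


Total parts = 3 + 4 + 7 = 14
Value per part = 490 / 14 = 35
Shares: 3*35=105, 4*35=140, 7*35=245
Second share = 140, first share = 105
Difference = |140 - 105| = 35

35


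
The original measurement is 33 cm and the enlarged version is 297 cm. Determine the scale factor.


Original length = 33 cm
Scaled length = 297 cm
Scale factor = 297 / 33
= 9

9


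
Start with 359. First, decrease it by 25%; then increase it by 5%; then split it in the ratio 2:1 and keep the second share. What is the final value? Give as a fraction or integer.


Start with 359.
Step 1: Decrease by 25%: 359 * 75/100 = 1077/4
Step 2: Increase by 5%: 1077/4 * 105/100 = 22617/80
Step 3: Split 2:1, second share = 22617/80 * 1/3 = 7539/80
Final result = 7539/80

7539/80


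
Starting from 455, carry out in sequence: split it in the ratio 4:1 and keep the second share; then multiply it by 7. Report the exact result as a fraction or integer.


Start with 455.
Step 1: Split 4:1, second share = 455 * 1/5 = 91
Step 2: Multiply by 7: 91 * 7 = 637
Final result = 637

637


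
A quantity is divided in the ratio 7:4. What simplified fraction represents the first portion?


Total parts = 7 + 4 = 11
First part fraction = 7/11
Simplify: 7/11 = 7/11

7/11


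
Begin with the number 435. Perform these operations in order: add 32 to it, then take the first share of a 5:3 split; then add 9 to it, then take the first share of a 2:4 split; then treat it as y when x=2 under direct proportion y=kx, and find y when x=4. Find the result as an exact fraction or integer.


Start with 435.
Step 1: Add 32: 435+32=467; split 5:3 first = 467*5/8 = 2335/8
Step 2: Add 9: 2335/8+9=2407/8; split 2:4 first = 2407/8*2/6 = 2407/24
Step 3: Direct prop: k = (2407/24)/2; new y = k*4 = 2407/24*4/2 = 2407/12
Final result = 2407/12

2407/12


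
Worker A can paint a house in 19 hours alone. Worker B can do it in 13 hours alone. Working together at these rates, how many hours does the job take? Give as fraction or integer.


Rate of A = 1/19 job per hour
Rate of B = 1/13 job per hour
Combined rate = 1/19 + 1/13
Find common denominator: (13 + 19)/(19*13) = 32/247
Combined rate = 32/247 job per hour
Time together = 1 / (32/247) = 247/32 hours

247/32


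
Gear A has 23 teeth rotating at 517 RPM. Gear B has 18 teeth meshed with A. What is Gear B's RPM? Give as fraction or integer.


Gear ratio: teeth_A * RPM_A = teeth_B * RPM_B
23 * 517 = 18 * RPM_B
11891 = 18 * RPM_B
RPM_B = 11891 / 18
RPM_B = 11891/18

11891/18


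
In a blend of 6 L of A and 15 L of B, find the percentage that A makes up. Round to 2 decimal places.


Volume of A = 6 L
Volume of B = 15 L
Total volume = 6 + 15 = 21 L
Percentage of A = (6/21) * 100
= 28.57%

28.57


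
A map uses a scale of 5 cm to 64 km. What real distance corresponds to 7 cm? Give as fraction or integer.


Map scale: 5 cm = 64 km
Measured distance on map = 7 cm
Set up proportion: 7 * 64 / 5
= 448 / 5
= 448/5 km

448/5


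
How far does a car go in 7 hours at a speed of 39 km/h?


Using distance = speed * time
Speed = 39 km/h
Time = 7 hours
Distance = 39 * 7
= 273 km

273


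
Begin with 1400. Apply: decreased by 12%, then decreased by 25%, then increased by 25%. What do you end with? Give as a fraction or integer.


Start: 1400
Step 1: decrease by 12% => multiply by 88/100
  1400 * 88/100 = 1232
Step 2: decrease by 25% => multiply by 75/100
  1232 * 75/100 = 924
Step 3: increase by 25% => multiply by 125/100
  924 * 125/100 = 1155
Final value = 1155

1155


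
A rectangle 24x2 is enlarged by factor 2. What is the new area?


Original dimensions: 24 x 2
Enlargement factor = 2
New width = 24 * 2 = 48
New height = 2 * 2 = 4
New area = 48 * 4 = 192

192


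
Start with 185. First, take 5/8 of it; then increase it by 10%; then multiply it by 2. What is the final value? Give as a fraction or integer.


Start with 185.
Step 1: Take 5/8: 185 * 5/8 = 925/8
Step 2: Increase by 10%: 925/8 * 110/100 = 2035/16
Step 3: Multiply by 2: 2035/16 * 2 = 2035/8
Final result = 2035/8

2035/8


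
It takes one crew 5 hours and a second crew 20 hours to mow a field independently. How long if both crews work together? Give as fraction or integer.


Rate of A = 1/5 job per hour
Rate of B = 1/20 job per hour
Combined rate = 1/5 + 1/20
Find common denominator: (20 + 5)/(5*20) = 25/100
Combined rate = 1/4 job per hour
Time together = 1 / (1/4) = 4 hours

4


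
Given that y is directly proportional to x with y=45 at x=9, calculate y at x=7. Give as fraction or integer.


Direct proportion: y = kx
Find k: k = 45/9 = 5
Compute y at x=7: y = 5 * 7
y = 35

35


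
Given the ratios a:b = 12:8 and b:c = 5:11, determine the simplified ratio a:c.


Given a:b = 12:8 and b:c = 5:11
Make b consistent. Multiply first ratio by 5: a:b = 60:40
Multiply second ratio by 8: b:c = 40:88
Now b = 40 in both, so a:b:c = 60:40:88
Therefore a:c = 60:88
Simplify by GCD: a:c = 15:22

15:22


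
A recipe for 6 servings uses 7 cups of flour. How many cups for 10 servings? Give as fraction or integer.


Original: 7 cups for 6 servings
Target servings = 10
Scaling factor = 10/6
New amount = 7 * 10/6
= 70/6
= 35/3 cups

35/3


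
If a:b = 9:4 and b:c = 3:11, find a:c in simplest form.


Given a:b = 9:4 and b:c = 3:11
Make b consistent. Multiply first ratio by 3: a:b = 27:12
Multiply second ratio by 4: b:c = 12:44
Now b = 12 in both, so a:b:c = 27:12:44
Therefore a:c = 27:44
Simplify by GCD: a:c = 27:44

27:44


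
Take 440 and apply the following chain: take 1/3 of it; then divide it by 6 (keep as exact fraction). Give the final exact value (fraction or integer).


Start with 440.
Step 1: Take 1/3: 440 * 1/3 = 440/3
Step 2: Divide by 6: 440/3 / 6 = 220/9
Final result = 220/9

220/9


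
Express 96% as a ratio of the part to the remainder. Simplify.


Part = 96%, Remainder = 4%
Ratio = 96:4
GCD(96, 4) = 4
Simplify: 24:1 = 24:1

24:1


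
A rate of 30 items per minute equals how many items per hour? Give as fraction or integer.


Converting from per minute to per hour
Rate = 30 items per minute
Multiply by 60: 30 * 60
= 1800 items per hour

1800


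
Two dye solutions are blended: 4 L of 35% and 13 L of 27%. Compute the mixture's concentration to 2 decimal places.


Solute in mixture 1 = 35% of 4 L = 4*35/100 = 7/5 L
Solute in mixture 2 = 27% of 13 L = 13*27/100 = 351/100 L
Total solute = 7/5 + 351/100 = 491/100 L
Total volume = 4 + 13 = 17 L
Final concentration = 491/100/17 * 100 = 28.88%

28.88


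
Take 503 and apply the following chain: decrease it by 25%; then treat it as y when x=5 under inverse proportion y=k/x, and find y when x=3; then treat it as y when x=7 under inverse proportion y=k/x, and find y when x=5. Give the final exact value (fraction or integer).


Start with 503.
Step 1: Decrease by 25%: 503 * 75/100 = 1509/4
Step 2: Inverse prop: k = (1509/4)*5; new y = k/3 = 1509/4*5/3 = 2515/4
Step 3: Inverse prop: k = (2515/4)*7; new y = k/5 = 2515/4*7/5 = 3521/4
Final result = 3521/4

3521/4


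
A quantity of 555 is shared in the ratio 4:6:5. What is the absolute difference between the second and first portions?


Total parts = 4 + 6 + 5 = 15
Value per part = 555 / 15 = 37
Shares: 4*37=148, 6*37=222, 5*37=185
Second share = 222, first share = 148
Difference = |222 - 148| = 74

74


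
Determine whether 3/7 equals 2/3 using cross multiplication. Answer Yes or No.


Cross multiply to check 3/7 = 2/3
Left cross product: 3 * 3 = 9
Right cross product: 7 * 2 = 14
9 != 14
Not equal, so proportions differ => No

No


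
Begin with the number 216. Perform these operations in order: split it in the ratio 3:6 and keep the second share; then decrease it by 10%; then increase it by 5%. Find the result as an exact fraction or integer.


Start with 216.
Step 1: Split 3:6, second share = 216 * 6/9 = 144
Step 2: Decrease by 10%: 144 * 90/100 = 648/5
Step 3: Increase by 5%: 648/5 * 105/100 = 3402/25
Final result = 3402/25

3402/25


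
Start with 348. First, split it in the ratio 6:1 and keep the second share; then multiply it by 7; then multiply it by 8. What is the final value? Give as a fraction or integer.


Start with 348.
Step 1: Split 6:1, second share = 348 * 1/7 = 348/7
Step 2: Multiply by 7: 348/7 * 7 = 348
Step 3: Multiply by 8: 348 * 8 = 2784
Final result = 2784

2784


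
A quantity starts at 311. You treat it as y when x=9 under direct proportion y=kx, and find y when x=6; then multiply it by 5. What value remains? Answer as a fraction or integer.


Start with 311.
Step 1: Direct prop: k = (311)/9; new y = k*6 = 311*6/9 = 622/3
Step 2: Multiply by 5: 622/3 * 5 = 3110/3
Final result = 3110/3

3110/3


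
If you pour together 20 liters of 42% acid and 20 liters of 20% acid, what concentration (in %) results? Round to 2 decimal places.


Solute in mixture 1 = 42% of 20 L = 20*42/100 = 42/5 L
Solute in mixture 2 = 20% of 20 L = 20*20/100 = 4 L
Total solute = 42/5 + 4 = 62/5 L
Total volume = 20 + 20 = 40 L
Final concentration = 62/5/40 * 100 = 31.00%

31.00


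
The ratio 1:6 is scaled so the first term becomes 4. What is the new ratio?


Original ratio: 1:6
First term target: 4
Scale factor = 4 / 1 = 4
Multiply second term: 6 * 4 = 24
Equivalent ratio = 4:24

4:24


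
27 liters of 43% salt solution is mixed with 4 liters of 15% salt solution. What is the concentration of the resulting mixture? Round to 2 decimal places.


Solute in mixture 1 = 43% of 27 L = 27*43/100 = 1161/100 L
Solute in mixture 2 = 15% of 4 L = 4*15/100 = 3/5 L
Total solute = 1161/100 + 3/5 = 1221/100 L
Total volume = 27 + 4 = 31 L
Final concentration = 1221/100/31 * 100 = 39.39%

39.39


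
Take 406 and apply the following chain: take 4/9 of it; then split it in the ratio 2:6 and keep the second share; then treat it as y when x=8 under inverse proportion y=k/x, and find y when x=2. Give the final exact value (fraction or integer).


Start with 406.
Step 1: Take 4/9: 406 * 4/9 = 1624/9
Step 2: Split 2:6, second share = 1624/9 * 6/8 = 406/3
Step 3: Inverse prop: k = (406/3)*8; new y = k/2 = 406/3*8/2 = 1624/3
Final result = 1624/3

1624/3


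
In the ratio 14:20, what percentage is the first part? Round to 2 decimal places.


Total parts = 14 + 20 = 34
First part fraction = 14/34
Percentage = (14/34) * 100
= 0.411765 * 100
= 41.18%

41.18


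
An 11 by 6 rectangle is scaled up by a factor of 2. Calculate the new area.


Original dimensions: 11 x 6
Enlargement factor = 2
New width = 11 * 2 = 22
New height = 6 * 2 = 12
New area = 22 * 12 = 264

264


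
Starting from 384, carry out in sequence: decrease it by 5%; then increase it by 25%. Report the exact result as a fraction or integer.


Start with 384.
Step 1: Decrease by 5%: 384 * 95/100 = 1824/5
Step 2: Increase by 25%: 1824/5 * 125/100 = 456
Final result = 456

456


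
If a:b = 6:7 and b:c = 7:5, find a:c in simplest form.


Given a:b = 6:7 and b:c = 7:5
Make b consistent. Multiply first ratio by 7: a:b = 42:49
Multiply second ratio by 7: b:c = 49:35
Now b = 49 in both, so a:b:c = 42:49:35
Therefore a:c = 42:35
Simplify by GCD: a:c = 6:5

6:5


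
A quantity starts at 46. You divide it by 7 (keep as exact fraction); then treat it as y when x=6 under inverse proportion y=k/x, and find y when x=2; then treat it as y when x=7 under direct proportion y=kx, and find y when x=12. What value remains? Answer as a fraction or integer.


Start with 46.
Step 1: Divide by 7: 46 / 7 = 46/7
Step 2: Inverse prop: k = (46/7)*6; new y = k/2 = 46/7*6/2 = 138/7
Step 3: Direct prop: k = (138/7)/7; new y = k*12 = 138/7*12/7 = 1656/49
Final result = 1656/49

1656/49


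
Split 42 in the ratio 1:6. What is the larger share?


Total parts = 1 + 6 = 7
Value per part = 42 / 7 = 6
First share = 1 * 6 = 6
Second share = 6 * 6 = 36
Larger share = 36

36


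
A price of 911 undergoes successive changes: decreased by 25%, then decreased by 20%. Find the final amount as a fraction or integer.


Start: 911
Step 1: decrease by 25% => multiply by 75/100
  911 * 75/100 = 2733/4
Step 2: decrease by 20% => multiply by 80/100
  2733/4 * 80/100 = 2733/5
Final value = 2733/5

2733/5


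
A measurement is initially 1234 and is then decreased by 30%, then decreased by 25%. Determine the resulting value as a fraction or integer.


Start: 1234
Step 1: decrease by 30% => multiply by 70/100
  1234 * 70/100 = 4319/5
Step 2: decrease by 25% => multiply by 75/100
  4319/5 * 75/100 = 12957/20
Final value = 12957/20

12957/20


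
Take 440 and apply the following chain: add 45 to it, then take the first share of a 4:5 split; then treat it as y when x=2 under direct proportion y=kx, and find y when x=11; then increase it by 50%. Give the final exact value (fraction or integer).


Start with 440.
Step 1: Add 45: 440+45=485; split 4:5 first = 485*4/9 = 1940/9
Step 2: Direct prop: k = (1940/9)/2; new y = k*11 = 1940/9*11/2 = 10670/9
Step 3: Increase by 50%: 10670/9 * 150/100 = 5335/3
Final result = 5335/3

5335/3


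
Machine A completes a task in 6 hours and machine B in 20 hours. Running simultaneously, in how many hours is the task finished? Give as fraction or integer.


Rate of A = 1/6 job per hour
Rate of B = 1/20 job per hour
Combined rate = 1/6 + 1/20
Find common denominator: (20 + 6)/(6*20) = 26/120
Combined rate = 13/60 job per hour
Time together = 1 / (13/60) = 60/13 hours

60/13


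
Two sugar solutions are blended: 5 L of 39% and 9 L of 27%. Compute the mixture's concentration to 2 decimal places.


Solute in mixture 1 = 39% of 5 L = 5*39/100 = 39/20 L
Solute in mixture 2 = 27% of 9 L = 9*27/100 = 243/100 L
Total solute = 39/20 + 243/100 = 219/50 L
Total volume = 5 + 9 = 14 L
Final concentration = 219/50/14 * 100 = 31.29%

31.29


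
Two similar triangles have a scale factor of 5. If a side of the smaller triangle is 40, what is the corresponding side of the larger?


Similar triangles have proportional sides
Scale factor = 5
Smaller side = 40
Corresponding larger side = 40 * 5
= 200

200


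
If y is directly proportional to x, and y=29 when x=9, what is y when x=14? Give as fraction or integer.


Direct proportion: y = kx
Find k: k = 29/9 = 29/9
Compute y at x=14: y = 29/9 * 14
y = 406/9

406/9


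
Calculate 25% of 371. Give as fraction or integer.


Compute 25% of 371
Convert percentage: 25% = 25/100
Multiply: 371 * 25/100
= 9275/100
= 371/4

371/4


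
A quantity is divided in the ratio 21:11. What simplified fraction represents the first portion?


Total parts = 21 + 11 = 32
First part fraction = 21/32
Simplify: 21/32 = 21/32

21/32


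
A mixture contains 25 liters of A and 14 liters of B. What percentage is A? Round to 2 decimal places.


Volume of A = 25 L
Volume of B = 14 L
Total volume = 25 + 14 = 39 L
Percentage of A = (25/39) * 100
= 64.10%

64.10


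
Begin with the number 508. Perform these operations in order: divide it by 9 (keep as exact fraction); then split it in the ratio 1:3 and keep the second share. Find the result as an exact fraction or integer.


Start with 508.
Step 1: Divide by 9: 508 / 9 = 508/9
Step 2: Split 1:3, second share = 508/9 * 3/4 = 127/3
Final result = 127/3

127/3


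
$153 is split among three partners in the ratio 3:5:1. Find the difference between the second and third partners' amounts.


Total parts = 3 + 5 + 1 = 9
Value per part = 153 / 9 = 17
Shares: 3*17=51, 5*17=85, 1*17=17
Second share = 85, third share = 17
Difference = |85 - 17| = 68

68


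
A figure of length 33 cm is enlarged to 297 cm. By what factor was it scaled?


Original length = 33 cm
Scaled length = 297 cm
Scale factor = 297 / 33
= 9

9


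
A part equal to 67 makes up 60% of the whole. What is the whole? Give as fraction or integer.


Given: 67 is 60% of the whole
Set up: 67 = 60/100 * whole
whole = 67 * 100 / 60
whole = 6700 / 60
whole = 335/3

335/3


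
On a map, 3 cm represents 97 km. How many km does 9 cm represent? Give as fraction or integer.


Map scale: 3 cm = 97 km
Measured distance on map = 9 cm
Set up proportion: 9 * 97 / 3
= 873 / 3
= 291 km

291


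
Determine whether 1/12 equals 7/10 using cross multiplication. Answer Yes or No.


Cross multiply to check 1/12 = 7/10
Left cross product: 1 * 10 = 10
Right cross product: 12 * 7 = 84
10 != 84
Not equal, so proportions differ => No

No


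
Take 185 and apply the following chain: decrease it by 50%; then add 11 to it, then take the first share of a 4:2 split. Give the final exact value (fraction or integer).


Start with 185.
Step 1: Decrease by 50%: 185 * 50/100 = 185/2
Step 2: Add 11: 185/2+11=207/2; split 4:2 first = 207/2*4/6 = 69
Final result = 69

69


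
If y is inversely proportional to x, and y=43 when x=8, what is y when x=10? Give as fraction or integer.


Inverse proportion: y = k/x
Find k: k = 8 * 43 = 344
Compute y at x=10: y = 344/10
y = 172/5

172/5


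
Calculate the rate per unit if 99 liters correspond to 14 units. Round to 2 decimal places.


Total liters = 99
Number of units = 14
Unit rate = 99 / 14
= 7.07 liters per unit

7.07


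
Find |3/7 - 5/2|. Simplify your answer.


Simplify: 3/7 = 3/7 and 5/2 = 5/2
Find common denominator: LCD = 14
Convert: 6/14 and 35/14
Difference = |6 - 35|/14 = 29/14
Simplified = 29/14

29/14


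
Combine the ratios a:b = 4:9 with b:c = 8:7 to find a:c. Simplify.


Given a:b = 4:9 and b:c = 8:7
Make b consistent. Multiply first ratio by 8: a:b = 32:72
Multiply second ratio by 9: b:c = 72:63
Now b = 72 in both, so a:b:c = 32:72:63
Therefore a:c = 32:63
Simplify by GCD: a:c = 32:63

32:63


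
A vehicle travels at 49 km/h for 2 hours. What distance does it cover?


Using distance = speed * time
Speed = 49 km/h
Time = 2 hours
Distance = 49 * 2
= 98 km

98


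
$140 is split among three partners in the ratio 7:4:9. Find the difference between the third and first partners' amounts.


Total parts = 7 + 4 + 9 = 20
Value per part = 140 / 20 = 7
Shares: 7*7=49, 4*7=28, 9*7=63
Third share = 63, first share = 49
Difference = |63 - 49| = 14

14


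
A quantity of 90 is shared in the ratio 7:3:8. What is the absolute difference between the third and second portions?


Total parts = 7 + 3 + 8 = 18
Value per part = 90 / 18 = 5
Shares: 7*5=35, 3*5=15, 8*5=40
Third share = 40, second share = 15
Difference = |40 - 15| = 25

25


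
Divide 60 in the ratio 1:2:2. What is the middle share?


Ratio = 1:2:2
Total parts = 1 + 2 + 2 = 5
Value per part = 60 / 5 = 12
First share = 1 * 12 = 12
Middle share = 2 * 12 = 24
Third share = 2 * 12 = 24

24


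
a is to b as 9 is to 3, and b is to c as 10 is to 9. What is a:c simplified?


Given a:b = 9:3 and b:c = 10:9
Make b consistent. Multiply first ratio by 10: a:b = 90:30
Multiply second ratio by 3: b:c = 30:27
Now b = 30 in both, so a:b:c = 90:30:27
Therefore a:c = 90:27
Simplify by GCD: a:c = 10:3

10:3


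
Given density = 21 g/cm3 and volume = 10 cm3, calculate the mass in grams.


Using mass = density * volume
Density = 21 g/cm3
Volume = 10 cm3
Mass = 21 * 10
= 210 g

210


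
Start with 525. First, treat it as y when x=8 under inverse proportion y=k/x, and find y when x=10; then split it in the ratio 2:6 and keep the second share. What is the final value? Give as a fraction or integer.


Start with 525.
Step 1: Inverse prop: k = (525)*8; new y = k/10 = 525*8/10 = 420
Step 2: Split 2:6, second share = 420 * 6/8 = 315
Final result = 315

315


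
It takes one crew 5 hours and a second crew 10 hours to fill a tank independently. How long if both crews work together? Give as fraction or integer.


Rate of A = 1/5 job per hour
Rate of B = 1/10 job per hour
Combined rate = 1/5 + 1/10
Find common denominator: (10 + 5)/(5*10) = 15/50
Combined rate = 3/10 job per hour
Time together = 1 / (3/10) = 10/3 hours

10/3


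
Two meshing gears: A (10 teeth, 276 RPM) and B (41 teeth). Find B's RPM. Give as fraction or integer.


Gear ratio: teeth_A * RPM_A = teeth_B * RPM_B
10 * 276 = 41 * RPM_B
2760 = 41 * RPM_B
RPM_B = 2760 / 41
RPM_B = 2760/41

2760/41


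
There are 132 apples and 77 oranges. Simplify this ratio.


Find GCD(132, 77)
GCD = 11
Divide both by 11: 132/11 = 12, 77/11 = 7
Simplified ratio = 12:7

12:7


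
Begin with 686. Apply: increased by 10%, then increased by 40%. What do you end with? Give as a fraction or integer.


Start: 686
Step 1: increase by 10% => multiply by 110/100
  686 * 110/100 = 3773/5
Step 2: increase by 40% => multiply by 140/100
  3773/5 * 140/100 = 26411/25
Final value = 26411/25

26411/25


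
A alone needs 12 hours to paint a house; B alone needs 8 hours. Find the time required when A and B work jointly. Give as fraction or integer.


Rate of A = 1/12 job per hour
Rate of B = 1/8 job per hour
Combined rate = 1/12 + 1/8
Find common denominator: (8 + 12)/(12*8) = 20/96
Combined rate = 5/24 job per hour
Time together = 1 / (5/24) = 24/5 hours

24/5


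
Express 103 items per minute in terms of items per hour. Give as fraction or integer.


Converting from per minute to per hour
Rate = 103 items per minute
Multiply by 60: 103 * 60
= 6180 items per hour

6180


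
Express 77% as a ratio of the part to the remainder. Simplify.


Part = 77%, Remainder = 23%
Ratio = 77:23
GCD(77, 23) = 1
Simplify: 77:23 = 77:23

77:23


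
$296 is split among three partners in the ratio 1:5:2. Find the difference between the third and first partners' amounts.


Total parts = 1 + 5 + 2 = 8
Value per part = 296 / 8 = 37
Shares: 1*37=37, 5*37=185, 2*37=74
Third share = 74, first share = 37
Difference = |74 - 37| = 37

37


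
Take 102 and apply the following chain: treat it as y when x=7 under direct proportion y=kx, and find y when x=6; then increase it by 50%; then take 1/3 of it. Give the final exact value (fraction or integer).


Start with 102.
Step 1: Direct prop: k = (102)/7; new y = k*6 = 102*6/7 = 612/7
Step 2: Increase by 50%: 612/7 * 150/100 = 918/7
Step 3: Take 1/3: 918/7 * 1/3 = 306/7
Final result = 306/7

306/7


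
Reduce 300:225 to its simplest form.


Find GCD(300, 225)
GCD = 75
Divide both by 75: 300/75 = 4, 225/75 = 3
Simplified ratio = 4:3

4:3


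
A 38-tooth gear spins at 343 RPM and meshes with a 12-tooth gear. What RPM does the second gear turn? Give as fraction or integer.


Gear ratio: teeth_A * RPM_A = teeth_B * RPM_B
38 * 343 = 12 * RPM_B
13034 = 12 * RPM_B
RPM_B = 13034 / 12
RPM_B = 6517/6

6517/6


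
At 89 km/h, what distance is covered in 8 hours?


Using distance = speed * time
Speed = 89 km/h
Time = 8 hours
Distance = 89 * 8
= 712 km

712


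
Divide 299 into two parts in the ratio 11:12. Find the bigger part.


Total parts = 11 + 12 = 23
Value per part = 299 / 23 = 13
First share = 11 * 13 = 143
Second share = 12 * 13 = 156
Larger share = 156

156


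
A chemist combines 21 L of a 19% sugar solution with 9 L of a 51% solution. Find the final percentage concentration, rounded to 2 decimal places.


Solute in mixture 1 = 19% of 21 L = 21*19/100 = 399/100 L
Solute in mixture 2 = 51% of 9 L = 9*51/100 = 459/100 L
Total solute = 399/100 + 459/100 = 429/50 L
Total volume = 21 + 9 = 30 L
Final concentration = 429/50/30 * 100 = 28.60%

28.60


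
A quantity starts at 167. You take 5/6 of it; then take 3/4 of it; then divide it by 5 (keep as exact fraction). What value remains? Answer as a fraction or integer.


Start with 167.
Step 1: Take 5/6: 167 * 5/6 = 835/6
Step 2: Take 3/4: 835/6 * 3/4 = 835/8
Step 3: Divide by 5: 835/8 / 5 = 167/8
Final result = 167/8

167/8


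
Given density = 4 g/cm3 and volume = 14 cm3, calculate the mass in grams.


Using mass = density * volume
Density = 4 g/cm3
Volume = 14 cm3
Mass = 4 * 14
= 56 g

56


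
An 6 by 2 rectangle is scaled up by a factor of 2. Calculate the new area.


Original dimensions: 6 x 2
Enlargement factor = 2
New width = 6 * 2 = 12
New height = 2 * 2 = 4
New area = 12 * 4 = 48

48


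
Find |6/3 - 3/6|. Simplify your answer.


Simplify: 6/3 = 2 and 3/6 = 1/2
Find common denominator: LCD = 2
Convert: 4/2 and 1/2
Difference = |4 - 1|/2 = 3/2
Simplified = 3/2

3/2


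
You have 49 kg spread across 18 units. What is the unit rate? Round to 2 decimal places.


Total kg = 49
Number of units = 18
Unit rate = 49 / 18
= 2.72 kg per unit

2.72


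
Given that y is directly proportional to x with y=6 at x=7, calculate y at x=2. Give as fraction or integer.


Direct proportion: y = kx
Find k: k = 6/7 = 6/7
Compute y at x=2: y = 6/7 * 2
y = 12/7

12/7


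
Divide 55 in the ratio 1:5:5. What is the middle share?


Ratio = 1:5:5
Total parts = 1 + 5 + 5 = 11
Value per part = 55 / 11 = 5
First share = 1 * 5 = 5
Middle share = 5 * 5 = 25
Third share = 5 * 5 = 25

25


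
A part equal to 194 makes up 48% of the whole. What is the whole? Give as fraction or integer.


Given: 194 is 48% of the whole
Set up: 194 = 48/100 * whole
whole = 194 * 100 / 48
whole = 19400 / 48
whole = 2425/6

2425/6


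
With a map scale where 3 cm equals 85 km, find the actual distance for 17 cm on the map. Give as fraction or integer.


Map scale: 3 cm = 85 km
Measured distance on map = 17 cm
Set up proportion: 17 * 85 / 3
= 1445 / 3
= 1445/3 km

1445/3


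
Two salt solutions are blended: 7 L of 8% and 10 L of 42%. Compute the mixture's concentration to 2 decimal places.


Solute in mixture 1 = 8% of 7 L = 7*8/100 = 14/25 L
Solute in mixture 2 = 42% of 10 L = 10*42/100 = 21/5 L
Total solute = 14/25 + 21/5 = 119/25 L
Total volume = 7 + 10 = 17 L
Final concentration = 119/25/17 * 100 = 28.00%

28.00


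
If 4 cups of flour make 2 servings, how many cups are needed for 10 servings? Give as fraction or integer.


Original: 4 cups for 2 servings
Target servings = 10
Scaling factor = 10/2
New amount = 4 * 10/2
= 40/2
= 20 cups

20


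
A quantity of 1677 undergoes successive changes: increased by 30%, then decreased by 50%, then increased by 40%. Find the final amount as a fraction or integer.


Start: 1677
Step 1: increase by 30% => multiply by 130/100
  1677 * 130/100 = 21801/10
Step 2: decrease by 50% => multiply by 50/100
  21801/10 * 50/100 = 21801/20
Step 3: increase by 40% => multiply by 140/100
  21801/20 * 140/100 = 152607/100
Final value = 152607/100

152607/100


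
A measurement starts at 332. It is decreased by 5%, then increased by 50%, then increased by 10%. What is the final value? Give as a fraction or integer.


Start: 332
Step 1: decrease by 5% => multiply by 95/100
  332 * 95/100 = 1577/5
Step 2: increase by 50% => multiply by 150/100
  1577/5 * 150/100 = 4731/10
Step 3: increase by 10% => multiply by 110/100
  4731/10 * 110/100 = 52041/100
Final value = 52041/100

52041/100


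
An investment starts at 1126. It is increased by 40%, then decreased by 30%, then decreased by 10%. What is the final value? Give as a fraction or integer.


Start: 1126
Step 1: increase by 40% => multiply by 140/100
  1126 * 140/100 = 7882/5
Step 2: decrease by 30% => multiply by 70/100
  7882/5 * 70/100 = 27587/25
Step 3: decrease by 10% => multiply by 90/100
  27587/25 * 90/100 = 248283/250
Final value = 248283/250

248283/250


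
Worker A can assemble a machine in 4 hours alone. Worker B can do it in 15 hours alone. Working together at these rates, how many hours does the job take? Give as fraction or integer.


Rate of A = 1/4 job per hour
Rate of B = 1/15 job per hour
Combined rate = 1/4 + 1/15
Find common denominator: (15 + 4)/(4*15) = 19/60
Combined rate = 19/60 job per hour
Time together = 1 / (19/60) = 60/19 hours

60/19


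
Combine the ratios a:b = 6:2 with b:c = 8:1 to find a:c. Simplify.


Given a:b = 6:2 and b:c = 8:1
Make b consistent. Multiply first ratio by 8: a:b = 48:16
Multiply second ratio by 2: b:c = 16:2
Now b = 16 in both, so a:b:c = 48:16:2
Therefore a:c = 48:2
Simplify by GCD: a:c = 24:1

24:1


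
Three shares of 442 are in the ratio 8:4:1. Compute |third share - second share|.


Total parts = 8 + 4 + 1 = 13
Value per part = 442 / 13 = 34
Shares: 8*34=272, 4*34=136, 1*34=34
Third share = 34, second share = 136
Difference = |34 - 136| = 102

102


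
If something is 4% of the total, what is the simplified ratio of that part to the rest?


Part = 4%, Remainder = 96%
Ratio = 4:96
GCD(4, 96) = 4
Simplify: 1:24 = 1:24

1:24


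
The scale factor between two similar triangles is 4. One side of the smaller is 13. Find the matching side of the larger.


Similar triangles have proportional sides
Scale factor = 4
Smaller side = 13
Corresponding larger side = 13 * 4
= 52

52


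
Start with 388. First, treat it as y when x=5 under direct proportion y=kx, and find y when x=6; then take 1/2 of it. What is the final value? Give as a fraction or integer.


Start with 388.
Step 1: Direct prop: k = (388)/5; new y = k*6 = 388*6/5 = 2328/5
Step 2: Take 1/2: 2328/5 * 1/2 = 1164/5
Final result = 1164/5

1164/5


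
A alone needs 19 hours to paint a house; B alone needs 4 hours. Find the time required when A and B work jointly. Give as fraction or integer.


Rate of A = 1/19 job per hour
Rate of B = 1/4 job per hour
Combined rate = 1/19 + 1/4
Find common denominator: (4 + 19)/(19*4) = 23/76
Combined rate = 23/76 job per hour
Time together = 1 / (23/76) = 76/23 hours

76/23


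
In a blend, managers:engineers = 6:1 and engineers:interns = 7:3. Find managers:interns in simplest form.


Given a:b = 6:1 and b:c = 7:3
Make b consistent. Multiply first ratio by 7: a:b = 42:7
Multiply second ratio by 1: b:c = 7:3
Now b = 7 in both, so a:b:c = 42:7:3
Therefore a:c = 42:3
Simplify by GCD: a:c = 14:1

14:1


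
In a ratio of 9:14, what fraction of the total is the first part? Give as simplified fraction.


Total parts = 9 + 14 = 23
First part fraction = 9/23
Simplify: 9/23 = 9/23

9/23


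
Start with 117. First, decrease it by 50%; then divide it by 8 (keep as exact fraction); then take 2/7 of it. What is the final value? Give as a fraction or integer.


Start with 117.
Step 1: Decrease by 50%: 117 * 50/100 = 117/2
Step 2: Divide by 8: 117/2 / 8 = 117/16
Step 3: Take 2/7: 117/16 * 2/7 = 117/56
Final result = 117/56

117/56


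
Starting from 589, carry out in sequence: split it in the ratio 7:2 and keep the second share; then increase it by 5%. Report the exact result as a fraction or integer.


Start with 589.
Step 1: Split 7:2, second share = 589 * 2/9 = 1178/9
Step 2: Increase by 5%: 1178/9 * 105/100 = 4123/30
Final result = 4123/30

4123/30


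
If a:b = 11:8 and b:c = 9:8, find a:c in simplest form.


Given a:b = 11:8 and b:c = 9:8
Make b consistent. Multiply first ratio by 9: a:b = 99:72
Multiply second ratio by 8: b:c = 72:64
Now b = 72 in both, so a:b:c = 99:72:64
Therefore a:c = 99:64
Simplify by GCD: a:c = 99:64

99:64


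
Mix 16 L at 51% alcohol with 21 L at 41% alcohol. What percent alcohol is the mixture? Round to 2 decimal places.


Solute in mixture 1 = 51% of 16 L = 16*51/100 = 204/25 L
Solute in mixture 2 = 41% of 21 L = 21*41/100 = 861/100 L
Total solute = 204/25 + 861/100 = 1677/100 L
Total volume = 16 + 21 = 37 L
Final concentration = 1677/100/37 * 100 = 45.32%

45.32


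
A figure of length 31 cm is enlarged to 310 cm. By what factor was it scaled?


Original length = 31 cm
Scaled length = 310 cm
Scale factor = 310 / 31
= 10

10


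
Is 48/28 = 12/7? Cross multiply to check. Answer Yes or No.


Cross multiply to check 48/28 = 12/7
Left cross product: 48 * 7 = 336
Right cross product: 28 * 12 = 336
336 = 336
Equal, so proportions match => Yes

Yes


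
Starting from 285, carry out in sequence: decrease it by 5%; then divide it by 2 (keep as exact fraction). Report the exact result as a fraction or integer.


Start with 285.
Step 1: Decrease by 5%: 285 * 95/100 = 1083/4
Step 2: Divide by 2: 1083/4 / 2 = 1083/8
Final result = 1083/8

1083/8


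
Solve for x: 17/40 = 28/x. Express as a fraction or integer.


Setting up: 17/40 = 28/x
Cross multiply: 17 * x = 40 * 28
17x = 1120
x = 1120/17
x = 1120/17

1120/17


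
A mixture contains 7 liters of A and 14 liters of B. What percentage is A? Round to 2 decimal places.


Volume of A = 7 L
Volume of B = 14 L
Total volume = 7 + 14 = 21 L
Percentage of A = (7/21) * 100
= 33.33%

33.33


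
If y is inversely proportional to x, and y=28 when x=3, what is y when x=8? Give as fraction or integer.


Inverse proportion: y = k/x
Find k: k = 3 * 28 = 84
Compute y at x=8: y = 84/8
y = 21/2

21/2
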